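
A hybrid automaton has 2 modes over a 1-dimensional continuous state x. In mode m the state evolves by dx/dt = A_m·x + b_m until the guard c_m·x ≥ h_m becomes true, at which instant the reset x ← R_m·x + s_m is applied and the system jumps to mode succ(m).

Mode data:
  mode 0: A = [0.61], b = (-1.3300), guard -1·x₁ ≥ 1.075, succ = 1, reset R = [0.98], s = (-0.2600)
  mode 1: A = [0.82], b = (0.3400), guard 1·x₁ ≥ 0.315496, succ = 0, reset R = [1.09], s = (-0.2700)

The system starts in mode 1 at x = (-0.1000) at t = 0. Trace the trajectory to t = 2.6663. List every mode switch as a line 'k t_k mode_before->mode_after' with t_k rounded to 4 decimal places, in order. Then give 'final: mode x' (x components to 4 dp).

Mode 1: guard c·x = 0.3155 hit at Δt = 1.0266 (t = 1.0266), x⁻ = (0.3155) → reset → x⁺ = (0.0739), jump to mode 0
Mode 0: guard c·x = 1.0750 hit at Δt = 0.7136 (t = 1.7402), x⁻ = (-1.0750) → reset → x⁺ = (-1.3135), jump to mode 1
Mode 1: flow for 0.9261 to horizon, guard not reached → x = (-2.3355)

1 1.0266 1->0
2 1.7402 0->1
final: 1 -2.3355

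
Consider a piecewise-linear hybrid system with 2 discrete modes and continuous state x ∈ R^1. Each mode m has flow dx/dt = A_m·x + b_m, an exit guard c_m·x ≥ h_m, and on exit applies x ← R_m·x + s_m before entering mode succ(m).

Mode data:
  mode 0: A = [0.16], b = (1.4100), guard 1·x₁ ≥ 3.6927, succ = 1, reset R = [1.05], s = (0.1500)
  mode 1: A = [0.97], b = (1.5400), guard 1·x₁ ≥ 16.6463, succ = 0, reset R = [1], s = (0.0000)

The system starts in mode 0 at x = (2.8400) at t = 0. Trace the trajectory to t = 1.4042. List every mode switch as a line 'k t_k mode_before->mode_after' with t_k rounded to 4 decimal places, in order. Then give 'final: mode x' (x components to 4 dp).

Mode 0: guard c·x = 3.6927 hit at Δt = 0.4414 (t = 0.4414), x⁻ = (3.6927) → reset → x⁺ = (4.0273), jump to mode 1
Mode 1: flow for 0.9628 to horizon, guard not reached → x = (12.6994)

1 0.4414 0->1
final: 1 12.6994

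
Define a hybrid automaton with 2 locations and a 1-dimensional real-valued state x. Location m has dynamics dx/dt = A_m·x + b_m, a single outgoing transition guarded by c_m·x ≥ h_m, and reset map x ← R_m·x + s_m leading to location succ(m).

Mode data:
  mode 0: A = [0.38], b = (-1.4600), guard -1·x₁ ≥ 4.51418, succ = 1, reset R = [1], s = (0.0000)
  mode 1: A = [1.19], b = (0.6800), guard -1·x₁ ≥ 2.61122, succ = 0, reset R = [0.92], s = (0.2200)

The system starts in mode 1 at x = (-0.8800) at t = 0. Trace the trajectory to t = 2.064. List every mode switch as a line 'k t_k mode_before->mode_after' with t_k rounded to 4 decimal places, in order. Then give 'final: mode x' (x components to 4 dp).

1 1.5871 1->0
final: 0 -3.3793

Mode 1: guard c·x = 2.6112 hit at Δt = 1.5871 (t = 1.5871), x⁻ = (-2.6112) → reset → x⁺ = (-2.1823), jump to mode 0
Mode 0: flow for 0.4769 to horizon, guard not reached → x = (-3.3793)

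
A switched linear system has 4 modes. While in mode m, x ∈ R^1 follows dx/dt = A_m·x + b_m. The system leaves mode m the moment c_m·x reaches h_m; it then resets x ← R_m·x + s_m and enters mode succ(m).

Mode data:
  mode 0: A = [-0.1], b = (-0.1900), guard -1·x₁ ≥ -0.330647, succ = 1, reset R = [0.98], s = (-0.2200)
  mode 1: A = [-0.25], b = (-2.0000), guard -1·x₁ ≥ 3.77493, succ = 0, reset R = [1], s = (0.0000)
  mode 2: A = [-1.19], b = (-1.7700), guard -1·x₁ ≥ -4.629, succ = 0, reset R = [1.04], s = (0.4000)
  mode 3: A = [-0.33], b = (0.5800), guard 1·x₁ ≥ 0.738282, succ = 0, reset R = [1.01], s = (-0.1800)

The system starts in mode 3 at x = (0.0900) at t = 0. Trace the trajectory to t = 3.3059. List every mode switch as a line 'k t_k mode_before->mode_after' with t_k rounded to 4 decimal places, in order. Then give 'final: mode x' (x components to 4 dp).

Mode 3: guard c·x = 0.7383 hit at Δt = 1.4917 (t = 1.4917), x⁻ = (0.7383) → reset → x⁺ = (0.5657), jump to mode 0
Mode 0: guard c·x = -0.3306 hit at Δt = 1.0017 (t = 2.4934), x⁻ = (0.3306) → reset → x⁺ = (0.1040), jump to mode 1
Mode 1: flow for 0.8125 to horizon, guard not reached → x = (-1.3857)

1 1.4917 3->0
2 2.4934 0->1
final: 1 -1.3857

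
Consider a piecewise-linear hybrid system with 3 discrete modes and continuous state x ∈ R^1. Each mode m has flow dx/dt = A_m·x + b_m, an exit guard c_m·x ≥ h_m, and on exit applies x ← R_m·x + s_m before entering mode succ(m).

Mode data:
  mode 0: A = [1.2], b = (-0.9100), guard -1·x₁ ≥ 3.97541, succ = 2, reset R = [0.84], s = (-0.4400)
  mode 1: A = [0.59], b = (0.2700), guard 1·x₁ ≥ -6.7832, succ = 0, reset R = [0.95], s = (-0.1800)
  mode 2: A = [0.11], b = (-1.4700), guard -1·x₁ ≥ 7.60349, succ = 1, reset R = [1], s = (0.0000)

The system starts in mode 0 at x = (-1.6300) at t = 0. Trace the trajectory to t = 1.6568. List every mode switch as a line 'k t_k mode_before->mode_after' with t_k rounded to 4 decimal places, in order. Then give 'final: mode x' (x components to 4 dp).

1 0.5701 0->2
final: 2 -5.9561

Mode 0: guard c·x = 3.9754 hit at Δt = 0.5701 (t = 0.5701), x⁻ = (-3.9754) → reset → x⁺ = (-3.7793), jump to mode 2
Mode 2: flow for 1.0867 to horizon, guard not reached → x = (-5.9561)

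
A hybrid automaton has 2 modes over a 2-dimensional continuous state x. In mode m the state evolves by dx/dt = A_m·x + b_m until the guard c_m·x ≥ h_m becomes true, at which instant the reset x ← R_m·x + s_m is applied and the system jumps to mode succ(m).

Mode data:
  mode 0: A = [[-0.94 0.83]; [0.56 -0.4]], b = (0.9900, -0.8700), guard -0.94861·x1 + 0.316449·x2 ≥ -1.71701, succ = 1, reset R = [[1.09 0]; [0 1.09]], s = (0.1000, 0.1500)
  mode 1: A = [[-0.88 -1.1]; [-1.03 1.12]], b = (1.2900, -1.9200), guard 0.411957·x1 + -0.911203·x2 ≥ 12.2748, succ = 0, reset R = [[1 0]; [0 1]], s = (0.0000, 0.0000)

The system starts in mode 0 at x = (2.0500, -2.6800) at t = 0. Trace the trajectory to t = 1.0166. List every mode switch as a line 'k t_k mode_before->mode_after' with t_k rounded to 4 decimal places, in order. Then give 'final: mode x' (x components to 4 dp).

Mode 0: guard c·x = -1.7170 hit at Δt = 0.4069 (t = 0.4069), x⁻ = (1.0459, -2.2905) → reset → x⁺ = (1.2401, -2.3466), jump to mode 1
Mode 1: flow for 0.6097 to horizon, guard not reached → x = (4.0015, -8.3598)

1 0.4069 0->1
final: 1 4.0015 -8.3598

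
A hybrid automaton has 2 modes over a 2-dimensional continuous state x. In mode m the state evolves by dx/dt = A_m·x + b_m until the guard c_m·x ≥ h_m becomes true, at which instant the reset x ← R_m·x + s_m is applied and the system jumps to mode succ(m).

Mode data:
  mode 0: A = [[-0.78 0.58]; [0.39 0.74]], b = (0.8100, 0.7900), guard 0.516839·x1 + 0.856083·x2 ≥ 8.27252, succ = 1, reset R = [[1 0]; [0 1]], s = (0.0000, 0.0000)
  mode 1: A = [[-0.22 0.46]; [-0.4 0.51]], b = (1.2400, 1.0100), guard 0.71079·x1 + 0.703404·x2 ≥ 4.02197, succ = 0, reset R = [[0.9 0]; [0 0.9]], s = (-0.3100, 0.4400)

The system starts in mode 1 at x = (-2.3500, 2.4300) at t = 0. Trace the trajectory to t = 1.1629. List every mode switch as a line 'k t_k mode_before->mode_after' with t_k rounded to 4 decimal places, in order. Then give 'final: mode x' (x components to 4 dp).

1 0.8519 1->0
final: 0 1.2373 6.9296

Mode 1: guard c·x = 4.0220 hit at Δt = 0.8519 (t = 0.8519), x⁻ = (0.4044, 5.3092) → reset → x⁺ = (0.0540, 5.2183), jump to mode 0
Mode 0: flow for 0.3110 to horizon, guard not reached → x = (1.2373, 6.9296)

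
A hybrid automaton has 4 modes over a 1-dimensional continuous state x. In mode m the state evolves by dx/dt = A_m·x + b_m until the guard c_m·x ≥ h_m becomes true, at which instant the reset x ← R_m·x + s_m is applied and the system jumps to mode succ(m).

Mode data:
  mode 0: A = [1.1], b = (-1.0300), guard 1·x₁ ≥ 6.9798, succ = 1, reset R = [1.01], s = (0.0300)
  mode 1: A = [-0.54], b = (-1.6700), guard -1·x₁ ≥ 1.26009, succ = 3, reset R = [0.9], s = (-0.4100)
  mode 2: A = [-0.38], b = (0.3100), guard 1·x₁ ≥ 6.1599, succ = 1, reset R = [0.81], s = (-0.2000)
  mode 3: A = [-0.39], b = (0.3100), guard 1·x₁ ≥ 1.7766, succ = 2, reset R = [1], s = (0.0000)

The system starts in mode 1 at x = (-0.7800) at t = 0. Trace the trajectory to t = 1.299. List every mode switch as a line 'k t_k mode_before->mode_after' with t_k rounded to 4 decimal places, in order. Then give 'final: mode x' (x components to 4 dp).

1 0.4309 1->3
final: 3 -0.8723

Mode 1: guard c·x = 1.2601 hit at Δt = 0.4309 (t = 0.4309), x⁻ = (-1.2601) → reset → x⁺ = (-1.5441), jump to mode 3
Mode 3: flow for 0.8681 to horizon, guard not reached → x = (-0.8723)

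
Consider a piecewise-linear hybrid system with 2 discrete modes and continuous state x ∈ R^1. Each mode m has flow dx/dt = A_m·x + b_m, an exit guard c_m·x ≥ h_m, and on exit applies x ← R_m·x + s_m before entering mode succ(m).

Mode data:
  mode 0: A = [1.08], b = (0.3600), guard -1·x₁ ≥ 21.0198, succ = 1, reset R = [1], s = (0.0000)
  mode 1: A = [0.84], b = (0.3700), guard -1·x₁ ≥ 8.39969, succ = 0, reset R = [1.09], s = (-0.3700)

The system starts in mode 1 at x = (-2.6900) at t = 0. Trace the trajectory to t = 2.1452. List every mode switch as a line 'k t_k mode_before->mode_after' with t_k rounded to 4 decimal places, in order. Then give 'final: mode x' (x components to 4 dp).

Mode 1: guard c·x = 8.3997 hit at Δt = 1.5043 (t = 1.5043), x⁻ = (-8.3997) → reset → x⁺ = (-9.5257), jump to mode 0
Mode 0: flow for 0.6409 to horizon, guard not reached → x = (-18.7001)

1 1.5043 1->0
final: 0 -18.7001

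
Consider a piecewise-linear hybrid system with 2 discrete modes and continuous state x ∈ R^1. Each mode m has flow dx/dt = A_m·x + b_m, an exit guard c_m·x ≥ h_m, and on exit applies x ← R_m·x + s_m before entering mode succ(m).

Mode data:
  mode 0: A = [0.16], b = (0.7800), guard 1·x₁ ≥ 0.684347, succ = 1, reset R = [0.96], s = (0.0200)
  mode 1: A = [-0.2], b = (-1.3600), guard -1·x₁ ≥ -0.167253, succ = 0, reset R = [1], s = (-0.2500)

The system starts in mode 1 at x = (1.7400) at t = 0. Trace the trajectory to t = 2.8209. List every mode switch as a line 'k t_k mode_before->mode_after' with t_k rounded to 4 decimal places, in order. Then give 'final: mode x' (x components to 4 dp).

Mode 1: guard c·x = -0.1673 hit at Δt = 1.0177 (t = 1.0177), x⁻ = (0.1673) → reset → x⁺ = (-0.0827), jump to mode 0
Mode 0: guard c·x = 0.6843 hit at Δt = 0.9280 (t = 1.9457), x⁻ = (0.6843) → reset → x⁺ = (0.6770), jump to mode 1
Mode 1: guard c·x = -0.1673 hit at Δt = 0.3530 (t = 2.2987), x⁻ = (0.1673) → reset → x⁺ = (-0.0827), jump to mode 0
Mode 0: flow for 0.5222 to horizon, guard not reached → x = (0.3348)

1 1.0177 1->0
2 1.9457 0->1
3 2.2987 1->0
final: 0 0.3348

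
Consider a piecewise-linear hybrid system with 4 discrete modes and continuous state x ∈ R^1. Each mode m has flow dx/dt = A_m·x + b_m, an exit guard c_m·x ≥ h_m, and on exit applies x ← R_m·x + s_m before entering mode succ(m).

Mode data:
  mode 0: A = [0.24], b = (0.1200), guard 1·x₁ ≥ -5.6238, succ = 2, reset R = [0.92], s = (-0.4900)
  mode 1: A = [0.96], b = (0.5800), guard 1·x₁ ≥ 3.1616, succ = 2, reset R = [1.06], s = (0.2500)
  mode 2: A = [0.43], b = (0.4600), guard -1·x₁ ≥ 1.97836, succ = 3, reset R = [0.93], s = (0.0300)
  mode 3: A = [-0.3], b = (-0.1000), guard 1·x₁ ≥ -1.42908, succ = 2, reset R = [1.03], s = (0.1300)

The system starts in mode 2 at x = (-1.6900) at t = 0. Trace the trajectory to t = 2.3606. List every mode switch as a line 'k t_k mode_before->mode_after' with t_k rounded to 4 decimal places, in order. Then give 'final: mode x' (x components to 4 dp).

Mode 2: guard c·x = 1.9784 hit at Δt = 0.8879 (t = 0.8879), x⁻ = (-1.9784) → reset → x⁺ = (-1.8099), jump to mode 3
Mode 3: guard c·x = -1.4291 hit at Δt = 0.9942 (t = 1.8821), x⁻ = (-1.4291) → reset → x⁺ = (-1.3420), jump to mode 2
Mode 2: flow for 0.4785 to horizon, guard not reached → x = (-1.4041)

1 0.8879 2->3
2 1.8821 3->2
final: 2 -1.4041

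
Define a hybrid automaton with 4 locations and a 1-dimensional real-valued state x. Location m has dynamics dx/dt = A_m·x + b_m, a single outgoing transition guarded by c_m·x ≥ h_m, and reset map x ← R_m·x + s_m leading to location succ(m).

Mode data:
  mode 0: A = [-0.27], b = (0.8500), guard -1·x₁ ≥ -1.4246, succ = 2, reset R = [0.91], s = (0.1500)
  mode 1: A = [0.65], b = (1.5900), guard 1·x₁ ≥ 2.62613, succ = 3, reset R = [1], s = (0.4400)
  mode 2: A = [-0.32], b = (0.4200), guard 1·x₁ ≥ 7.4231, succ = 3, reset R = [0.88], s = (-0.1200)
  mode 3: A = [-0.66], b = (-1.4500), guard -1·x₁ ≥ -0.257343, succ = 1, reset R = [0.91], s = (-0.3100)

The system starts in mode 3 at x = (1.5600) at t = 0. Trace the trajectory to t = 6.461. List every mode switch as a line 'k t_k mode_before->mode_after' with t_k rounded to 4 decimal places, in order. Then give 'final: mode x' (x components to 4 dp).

Mode 3: guard c·x = -0.2573 hit at Δt = 0.6451 (t = 0.6451), x⁻ = (0.2573) → reset → x⁺ = (-0.0758), jump to mode 1
Mode 1: guard c·x = 2.6261 hit at Δt = 1.1704 (t = 1.8155), x⁻ = (2.6261) → reset → x⁺ = (3.0661), jump to mode 3
Mode 3: guard c·x = -0.2573 hit at Δt = 1.1559 (t = 2.9714), x⁻ = (0.2573) → reset → x⁺ = (-0.0758), jump to mode 1
Mode 1: guard c·x = 2.6261 hit at Δt = 1.1704 (t = 4.1418), x⁻ = (2.6261) → reset → x⁺ = (3.0661), jump to mode 3
Mode 3: guard c·x = -0.2573 hit at Δt = 1.1559 (t = 5.2976), x⁻ = (0.2573) → reset → x⁺ = (-0.0758), jump to mode 1
Mode 1: flow for 1.1634 to horizon, guard not reached → x = (2.6030)

1 0.6451 3->1
2 1.8155 1->3
3 2.9714 3->1
4 4.1418 1->3
5 5.2976 3->1
final: 1 2.6030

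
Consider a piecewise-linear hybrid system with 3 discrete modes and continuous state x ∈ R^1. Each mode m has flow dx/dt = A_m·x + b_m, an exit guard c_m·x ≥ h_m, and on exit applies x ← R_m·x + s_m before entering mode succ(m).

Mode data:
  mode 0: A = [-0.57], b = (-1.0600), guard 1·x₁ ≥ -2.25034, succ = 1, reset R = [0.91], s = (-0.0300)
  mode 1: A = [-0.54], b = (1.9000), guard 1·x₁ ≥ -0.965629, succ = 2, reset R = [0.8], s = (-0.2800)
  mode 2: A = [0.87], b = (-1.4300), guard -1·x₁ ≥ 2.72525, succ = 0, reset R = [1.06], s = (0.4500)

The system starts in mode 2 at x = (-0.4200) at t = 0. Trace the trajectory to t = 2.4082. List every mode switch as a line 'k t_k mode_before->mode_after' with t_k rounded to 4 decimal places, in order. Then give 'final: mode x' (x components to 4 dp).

1 0.8621 2->0
2 1.5526 0->1
3 1.9629 1->2
final: 2 -2.3282

Mode 2: guard c·x = 2.7252 hit at Δt = 0.8621 (t = 0.8621), x⁻ = (-2.7252) → reset → x⁺ = (-2.4388), jump to mode 0
Mode 0: guard c·x = -2.2503 hit at Δt = 0.6905 (t = 1.5526), x⁻ = (-2.2503) → reset → x⁺ = (-2.0778), jump to mode 1
Mode 1: guard c·x = -0.9656 hit at Δt = 0.4103 (t = 1.9629), x⁻ = (-0.9656) → reset → x⁺ = (-1.0525), jump to mode 2
Mode 2: flow for 0.4453 to horizon, guard not reached → x = (-2.3282)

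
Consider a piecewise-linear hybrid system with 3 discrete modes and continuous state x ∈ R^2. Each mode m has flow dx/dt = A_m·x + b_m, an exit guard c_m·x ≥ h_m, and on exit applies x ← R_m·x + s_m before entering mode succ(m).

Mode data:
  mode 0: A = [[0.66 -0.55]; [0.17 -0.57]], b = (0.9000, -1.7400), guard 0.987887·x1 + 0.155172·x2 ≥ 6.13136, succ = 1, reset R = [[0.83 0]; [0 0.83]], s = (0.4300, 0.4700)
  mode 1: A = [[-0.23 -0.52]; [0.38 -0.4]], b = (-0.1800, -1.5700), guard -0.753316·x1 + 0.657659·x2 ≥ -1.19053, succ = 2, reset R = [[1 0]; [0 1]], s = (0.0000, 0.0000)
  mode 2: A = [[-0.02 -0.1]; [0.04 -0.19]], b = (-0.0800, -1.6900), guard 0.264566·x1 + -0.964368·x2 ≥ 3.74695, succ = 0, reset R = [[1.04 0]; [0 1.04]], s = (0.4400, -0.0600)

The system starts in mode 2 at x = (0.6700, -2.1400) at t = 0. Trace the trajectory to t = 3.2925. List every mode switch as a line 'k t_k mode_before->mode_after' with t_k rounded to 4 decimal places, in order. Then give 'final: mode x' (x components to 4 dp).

Mode 2: guard c·x = 3.7470 hit at Δt = 1.3485 (t = 1.3485), x⁻ = (0.9343, -3.6291) → reset → x⁺ = (1.4117, -3.8342), jump to mode 0
Mode 0: guard c·x = 6.1314 hit at Δt = 0.9936 (t = 2.3421), x⁻ = (6.6738, -2.9749) → reset → x⁺ = (5.9693, -1.9992), jump to mode 1
Mode 1: flow for 0.9504 to horizon, guard not reached → x = (5.2578, -0.9191)

1 1.3485 2->0
2 2.3421 0->1
final: 1 5.2578 -0.9191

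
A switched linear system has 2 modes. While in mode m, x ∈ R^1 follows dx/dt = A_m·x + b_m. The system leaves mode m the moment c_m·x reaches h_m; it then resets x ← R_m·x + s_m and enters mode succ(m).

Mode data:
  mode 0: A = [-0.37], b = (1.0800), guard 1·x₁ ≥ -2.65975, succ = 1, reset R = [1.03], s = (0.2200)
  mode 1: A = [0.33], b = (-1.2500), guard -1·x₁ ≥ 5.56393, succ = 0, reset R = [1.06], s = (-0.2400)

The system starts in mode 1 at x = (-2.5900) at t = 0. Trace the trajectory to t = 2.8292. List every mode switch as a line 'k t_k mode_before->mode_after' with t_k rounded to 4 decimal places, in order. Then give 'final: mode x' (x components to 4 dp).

Mode 1: guard c·x = 5.5639 hit at Δt = 1.1598 (t = 1.1598), x⁻ = (-5.5639) → reset → x⁺ = (-6.1378), jump to mode 0
Mode 0: guard c·x = -2.6597 hit at Δt = 1.3096 (t = 2.4694), x⁻ = (-2.6597) → reset → x⁺ = (-2.5195), jump to mode 1
Mode 1: flow for 0.3598 to horizon, guard not reached → x = (-3.3147)

1 1.1598 1->0
2 2.4694 0->1
final: 1 -3.3147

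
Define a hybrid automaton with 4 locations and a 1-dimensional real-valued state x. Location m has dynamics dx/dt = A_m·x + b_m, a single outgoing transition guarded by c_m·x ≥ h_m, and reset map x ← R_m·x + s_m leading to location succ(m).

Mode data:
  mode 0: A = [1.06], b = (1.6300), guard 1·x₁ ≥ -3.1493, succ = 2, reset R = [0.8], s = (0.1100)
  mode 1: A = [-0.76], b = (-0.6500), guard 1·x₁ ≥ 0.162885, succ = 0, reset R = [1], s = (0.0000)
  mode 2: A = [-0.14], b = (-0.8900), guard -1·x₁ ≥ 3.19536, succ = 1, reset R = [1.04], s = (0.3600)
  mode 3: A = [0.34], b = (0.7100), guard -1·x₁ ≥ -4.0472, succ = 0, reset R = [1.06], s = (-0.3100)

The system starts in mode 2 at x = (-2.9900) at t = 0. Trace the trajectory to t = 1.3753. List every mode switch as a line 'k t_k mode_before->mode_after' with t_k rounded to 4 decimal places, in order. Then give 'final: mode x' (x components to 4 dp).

1 0.4495 2->1
final: 1 -1.8982

Mode 2: guard c·x = 3.1954 hit at Δt = 0.4495 (t = 0.4495), x⁻ = (-3.1954) → reset → x⁺ = (-2.9632), jump to mode 1
Mode 1: flow for 0.9258 to horizon, guard not reached → x = (-1.8982)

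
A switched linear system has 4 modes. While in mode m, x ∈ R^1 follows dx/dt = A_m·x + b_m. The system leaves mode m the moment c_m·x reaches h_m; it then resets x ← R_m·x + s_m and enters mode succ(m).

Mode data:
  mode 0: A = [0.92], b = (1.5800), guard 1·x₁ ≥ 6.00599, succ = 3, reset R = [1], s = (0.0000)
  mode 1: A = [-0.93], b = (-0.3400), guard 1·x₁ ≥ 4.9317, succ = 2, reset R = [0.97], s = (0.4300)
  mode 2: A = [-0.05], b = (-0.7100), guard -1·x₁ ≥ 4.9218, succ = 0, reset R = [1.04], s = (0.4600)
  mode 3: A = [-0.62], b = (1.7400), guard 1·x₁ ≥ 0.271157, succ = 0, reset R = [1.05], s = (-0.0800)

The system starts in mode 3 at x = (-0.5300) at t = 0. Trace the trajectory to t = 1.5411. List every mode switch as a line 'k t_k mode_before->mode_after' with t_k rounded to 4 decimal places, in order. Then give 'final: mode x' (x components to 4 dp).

1 0.4429 3->0
final: 0 3.5618

Mode 3: guard c·x = 0.2712 hit at Δt = 0.4429 (t = 0.4429), x⁻ = (0.2712) → reset → x⁺ = (0.2047), jump to mode 0
Mode 0: flow for 1.0982 to horizon, guard not reached → x = (3.5618)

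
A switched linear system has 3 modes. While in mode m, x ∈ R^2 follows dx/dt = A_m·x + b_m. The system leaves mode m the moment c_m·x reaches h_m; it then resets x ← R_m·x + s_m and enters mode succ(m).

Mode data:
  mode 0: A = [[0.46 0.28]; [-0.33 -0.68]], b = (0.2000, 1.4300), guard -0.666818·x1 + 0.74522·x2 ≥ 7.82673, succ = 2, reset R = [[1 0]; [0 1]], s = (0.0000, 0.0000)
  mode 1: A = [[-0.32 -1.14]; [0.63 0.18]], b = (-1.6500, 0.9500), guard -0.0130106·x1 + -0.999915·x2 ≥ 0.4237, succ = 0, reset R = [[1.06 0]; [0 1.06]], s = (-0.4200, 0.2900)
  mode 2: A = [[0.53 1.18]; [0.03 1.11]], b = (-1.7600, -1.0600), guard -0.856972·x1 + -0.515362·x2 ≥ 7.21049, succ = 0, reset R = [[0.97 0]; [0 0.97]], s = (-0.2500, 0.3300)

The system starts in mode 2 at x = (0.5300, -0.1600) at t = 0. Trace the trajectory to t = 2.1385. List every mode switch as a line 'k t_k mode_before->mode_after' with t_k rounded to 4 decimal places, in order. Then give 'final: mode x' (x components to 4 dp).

Mode 2: guard c·x = 7.2105 hit at Δt = 1.3666 (t = 1.3666), x⁻ = (-5.8704, -4.2295) → reset → x⁺ = (-5.9443, -3.7726), jump to mode 0
Mode 0: flow for 0.7719 to horizon, guard not reached → x = (-8.7699, 0.1065)

1 1.3666 2->0
final: 0 -8.7699 0.1065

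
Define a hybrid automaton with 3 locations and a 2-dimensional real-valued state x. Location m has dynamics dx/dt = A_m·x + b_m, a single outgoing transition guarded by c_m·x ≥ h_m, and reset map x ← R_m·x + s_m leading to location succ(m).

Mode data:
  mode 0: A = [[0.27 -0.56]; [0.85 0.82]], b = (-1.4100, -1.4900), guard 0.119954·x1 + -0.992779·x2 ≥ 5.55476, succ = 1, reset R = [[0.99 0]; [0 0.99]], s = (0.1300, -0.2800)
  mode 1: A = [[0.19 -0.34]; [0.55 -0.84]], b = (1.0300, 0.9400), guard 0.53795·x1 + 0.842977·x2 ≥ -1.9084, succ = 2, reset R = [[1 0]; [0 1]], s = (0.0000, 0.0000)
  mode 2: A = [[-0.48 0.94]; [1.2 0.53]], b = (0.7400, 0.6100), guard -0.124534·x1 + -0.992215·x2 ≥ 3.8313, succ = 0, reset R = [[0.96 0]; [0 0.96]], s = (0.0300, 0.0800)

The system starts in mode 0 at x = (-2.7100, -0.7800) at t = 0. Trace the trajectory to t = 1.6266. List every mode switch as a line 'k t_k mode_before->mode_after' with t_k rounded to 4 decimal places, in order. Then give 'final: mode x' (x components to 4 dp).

1 0.7816 0->1
final: 1 -1.1030 -3.0998

Mode 0: guard c·x = 5.5548 hit at Δt = 0.7816 (t = 0.7816), x⁻ = (-3.1195, -5.9721) → reset → x⁺ = (-2.9583, -6.1924), jump to mode 1
Mode 1: flow for 0.8450 to horizon, guard not reached → x = (-1.1030, -3.0998)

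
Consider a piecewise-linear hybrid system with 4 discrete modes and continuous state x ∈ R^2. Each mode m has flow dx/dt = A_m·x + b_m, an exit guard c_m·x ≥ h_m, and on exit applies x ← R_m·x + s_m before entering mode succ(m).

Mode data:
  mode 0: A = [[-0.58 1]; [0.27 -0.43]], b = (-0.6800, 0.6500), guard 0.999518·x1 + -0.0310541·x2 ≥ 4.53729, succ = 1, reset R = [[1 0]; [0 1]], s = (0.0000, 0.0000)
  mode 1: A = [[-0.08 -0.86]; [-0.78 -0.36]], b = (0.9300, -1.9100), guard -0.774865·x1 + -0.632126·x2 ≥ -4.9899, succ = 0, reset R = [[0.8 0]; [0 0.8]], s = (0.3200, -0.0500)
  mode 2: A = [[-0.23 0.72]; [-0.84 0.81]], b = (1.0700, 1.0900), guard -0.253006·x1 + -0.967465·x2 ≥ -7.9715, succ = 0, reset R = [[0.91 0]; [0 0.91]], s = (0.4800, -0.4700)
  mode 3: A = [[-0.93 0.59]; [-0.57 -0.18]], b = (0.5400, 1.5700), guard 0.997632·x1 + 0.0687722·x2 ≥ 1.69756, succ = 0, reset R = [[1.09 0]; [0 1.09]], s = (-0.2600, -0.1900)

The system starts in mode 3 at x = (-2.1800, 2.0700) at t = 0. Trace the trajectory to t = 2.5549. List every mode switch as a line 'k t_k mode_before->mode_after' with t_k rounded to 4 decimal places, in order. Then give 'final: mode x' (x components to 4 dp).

Mode 3: guard c·x = 1.6976 hit at Δt = 1.4885 (t = 1.4885), x⁻ = (1.4523, 3.6166) → reset → x⁺ = (1.3230, 3.7521), jump to mode 0
Mode 0: flow for 1.0664 to horizon, guard not reached → x = (2.9913, 3.4658)

1 1.4885 3->0
final: 0 2.9913 3.4658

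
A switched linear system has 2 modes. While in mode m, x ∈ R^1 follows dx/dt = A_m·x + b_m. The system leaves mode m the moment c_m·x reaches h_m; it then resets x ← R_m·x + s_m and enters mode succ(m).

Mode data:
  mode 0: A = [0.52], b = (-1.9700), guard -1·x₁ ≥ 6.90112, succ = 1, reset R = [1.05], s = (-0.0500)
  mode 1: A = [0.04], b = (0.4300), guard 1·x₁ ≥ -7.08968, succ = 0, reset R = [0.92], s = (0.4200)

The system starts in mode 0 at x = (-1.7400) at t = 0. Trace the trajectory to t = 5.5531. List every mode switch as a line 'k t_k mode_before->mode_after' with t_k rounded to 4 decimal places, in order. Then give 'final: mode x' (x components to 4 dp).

Mode 0: guard c·x = 6.9011 hit at Δt = 1.2680 (t = 1.2680), x⁻ = (-6.9011) → reset → x⁺ = (-7.2962), jump to mode 1
Mode 1: guard c·x = -7.0897 hit at Δt = 1.4517 (t = 2.7197), x⁻ = (-7.0897) → reset → x⁺ = (-6.1025), jump to mode 0
Mode 0: guard c·x = 6.9011 hit at Δt = 0.1493 (t = 2.8690), x⁻ = (-6.9011) → reset → x⁺ = (-7.2962), jump to mode 1
Mode 1: guard c·x = -7.0897 hit at Δt = 1.4517 (t = 4.3208), x⁻ = (-7.0897) → reset → x⁺ = (-6.1025), jump to mode 0
Mode 0: guard c·x = 6.9011 hit at Δt = 0.1493 (t = 4.4701), x⁻ = (-6.9011) → reset → x⁺ = (-7.2962), jump to mode 1
Mode 1: flow for 1.0830 to horizon, guard not reached → x = (-7.1433)

1 1.2680 0->1
2 2.7197 1->0
3 2.8690 0->1
4 4.3208 1->0
5 4.4701 0->1
final: 1 -7.1433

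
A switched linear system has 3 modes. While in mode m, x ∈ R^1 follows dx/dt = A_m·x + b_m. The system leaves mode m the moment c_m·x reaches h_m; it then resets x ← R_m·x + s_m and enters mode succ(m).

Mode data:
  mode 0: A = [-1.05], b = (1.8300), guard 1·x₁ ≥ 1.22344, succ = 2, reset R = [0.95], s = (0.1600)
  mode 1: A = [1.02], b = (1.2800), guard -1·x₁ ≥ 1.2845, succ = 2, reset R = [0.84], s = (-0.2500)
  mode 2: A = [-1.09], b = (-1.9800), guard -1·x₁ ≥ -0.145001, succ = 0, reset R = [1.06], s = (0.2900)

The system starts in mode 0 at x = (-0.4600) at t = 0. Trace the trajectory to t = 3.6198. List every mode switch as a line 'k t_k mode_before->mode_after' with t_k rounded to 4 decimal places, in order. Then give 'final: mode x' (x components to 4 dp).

1 1.3760 0->2
2 1.8073 2->0
3 2.6804 0->2
4 3.1117 2->0
final: 0 0.9808

Mode 0: guard c·x = 1.2234 hit at Δt = 1.3760 (t = 1.3760), x⁻ = (1.2234) → reset → x⁺ = (1.3223), jump to mode 2
Mode 2: guard c·x = -0.1450 hit at Δt = 0.4313 (t = 1.8073), x⁻ = (0.1450) → reset → x⁺ = (0.4437), jump to mode 0
Mode 0: guard c·x = 1.2234 hit at Δt = 0.8731 (t = 2.6804), x⁻ = (1.2234) → reset → x⁺ = (1.3223), jump to mode 2
Mode 2: guard c·x = -0.1450 hit at Δt = 0.4313 (t = 3.1117), x⁻ = (0.1450) → reset → x⁺ = (0.4437), jump to mode 0
Mode 0: flow for 0.5081 to horizon, guard not reached → x = (0.9808)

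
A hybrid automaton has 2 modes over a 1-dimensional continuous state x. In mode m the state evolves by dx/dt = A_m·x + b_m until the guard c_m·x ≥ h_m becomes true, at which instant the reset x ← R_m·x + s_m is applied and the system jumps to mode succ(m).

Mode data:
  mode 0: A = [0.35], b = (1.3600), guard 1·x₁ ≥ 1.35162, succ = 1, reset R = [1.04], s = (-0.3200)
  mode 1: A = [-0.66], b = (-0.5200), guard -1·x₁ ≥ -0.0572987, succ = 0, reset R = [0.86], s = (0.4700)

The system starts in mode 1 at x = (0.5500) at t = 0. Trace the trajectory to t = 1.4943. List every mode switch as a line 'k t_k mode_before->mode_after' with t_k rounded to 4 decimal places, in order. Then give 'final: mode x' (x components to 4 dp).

1 0.6959 1->0
2 1.1904 0->1
final: 1 0.7452

Mode 1: guard c·x = -0.0573 hit at Δt = 0.6959 (t = 0.6959), x⁻ = (0.0573) → reset → x⁺ = (0.5193), jump to mode 0
Mode 0: guard c·x = 1.3516 hit at Δt = 0.4945 (t = 1.1904), x⁻ = (1.3516) → reset → x⁺ = (1.0857), jump to mode 1
Mode 1: flow for 0.3039 to horizon, guard not reached → x = (0.7452)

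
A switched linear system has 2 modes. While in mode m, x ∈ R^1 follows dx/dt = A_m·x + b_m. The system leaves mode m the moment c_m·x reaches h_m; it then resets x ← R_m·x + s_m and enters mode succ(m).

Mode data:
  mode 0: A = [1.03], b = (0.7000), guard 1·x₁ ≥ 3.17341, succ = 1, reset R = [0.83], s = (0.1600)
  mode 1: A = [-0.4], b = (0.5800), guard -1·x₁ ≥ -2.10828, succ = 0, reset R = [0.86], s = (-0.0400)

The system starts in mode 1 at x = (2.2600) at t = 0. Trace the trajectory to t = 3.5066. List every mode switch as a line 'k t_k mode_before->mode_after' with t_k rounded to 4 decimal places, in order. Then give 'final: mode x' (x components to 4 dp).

1 0.5185 1->0
2 0.9570 0->1
3 2.7413 1->0
4 3.1798 0->1
final: 1 2.6293

Mode 1: guard c·x = -2.1083 hit at Δt = 0.5185 (t = 0.5185), x⁻ = (2.1083) → reset → x⁺ = (1.7731), jump to mode 0
Mode 0: guard c·x = 3.1734 hit at Δt = 0.4385 (t = 0.9570), x⁻ = (3.1734) → reset → x⁺ = (2.7939), jump to mode 1
Mode 1: guard c·x = -2.1083 hit at Δt = 1.7843 (t = 2.7413), x⁻ = (2.1083) → reset → x⁺ = (1.7731), jump to mode 0
Mode 0: guard c·x = 3.1734 hit at Δt = 0.4385 (t = 3.1798), x⁻ = (3.1734) → reset → x⁺ = (2.7939), jump to mode 1
Mode 1: flow for 0.3268 to horizon, guard not reached → x = (2.6293)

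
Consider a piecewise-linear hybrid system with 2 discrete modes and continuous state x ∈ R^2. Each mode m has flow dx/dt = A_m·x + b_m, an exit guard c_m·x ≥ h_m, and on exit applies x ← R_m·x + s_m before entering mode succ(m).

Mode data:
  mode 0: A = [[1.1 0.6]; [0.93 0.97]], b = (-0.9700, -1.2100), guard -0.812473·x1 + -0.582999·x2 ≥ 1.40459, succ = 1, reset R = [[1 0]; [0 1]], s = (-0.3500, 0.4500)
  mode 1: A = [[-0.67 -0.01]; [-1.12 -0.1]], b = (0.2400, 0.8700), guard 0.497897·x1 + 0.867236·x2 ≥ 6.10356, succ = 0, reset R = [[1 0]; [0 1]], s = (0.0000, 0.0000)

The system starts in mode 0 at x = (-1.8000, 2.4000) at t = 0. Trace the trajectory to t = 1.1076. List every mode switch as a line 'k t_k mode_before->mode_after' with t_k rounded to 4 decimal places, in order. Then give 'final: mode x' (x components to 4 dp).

1 0.5238 0->1
final: 1 -2.1440 4.2526

Mode 0: guard c·x = 1.4046 hit at Δt = 0.5238 (t = 0.5238), x⁻ = (-2.9678, 1.7267) → reset → x⁺ = (-3.3178, 2.1767), jump to mode 1
Mode 1: flow for 0.5838 to horizon, guard not reached → x = (-2.1440, 4.2526)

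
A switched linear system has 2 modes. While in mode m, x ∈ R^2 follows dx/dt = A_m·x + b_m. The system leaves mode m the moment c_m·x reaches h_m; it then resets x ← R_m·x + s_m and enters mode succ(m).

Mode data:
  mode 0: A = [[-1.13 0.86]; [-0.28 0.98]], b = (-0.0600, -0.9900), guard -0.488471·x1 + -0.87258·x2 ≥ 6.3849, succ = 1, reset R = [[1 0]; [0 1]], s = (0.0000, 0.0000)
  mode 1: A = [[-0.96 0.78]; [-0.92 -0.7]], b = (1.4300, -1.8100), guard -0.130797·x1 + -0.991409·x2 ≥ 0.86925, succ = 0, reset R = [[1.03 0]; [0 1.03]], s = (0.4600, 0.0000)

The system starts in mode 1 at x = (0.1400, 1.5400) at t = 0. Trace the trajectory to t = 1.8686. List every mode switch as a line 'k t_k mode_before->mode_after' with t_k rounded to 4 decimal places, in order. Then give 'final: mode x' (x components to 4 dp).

Mode 1: guard c·x = 0.8692 hit at Δt = 0.9635 (t = 0.9635), x⁻ = (0.9478, -1.0018) → reset → x⁺ = (1.4362, -1.0319), jump to mode 0
Mode 0: flow for 0.9051 to horizon, guard not reached → x = (-0.8181, -4.1440)

1 0.9635 1->0
final: 0 -0.8181 -4.1440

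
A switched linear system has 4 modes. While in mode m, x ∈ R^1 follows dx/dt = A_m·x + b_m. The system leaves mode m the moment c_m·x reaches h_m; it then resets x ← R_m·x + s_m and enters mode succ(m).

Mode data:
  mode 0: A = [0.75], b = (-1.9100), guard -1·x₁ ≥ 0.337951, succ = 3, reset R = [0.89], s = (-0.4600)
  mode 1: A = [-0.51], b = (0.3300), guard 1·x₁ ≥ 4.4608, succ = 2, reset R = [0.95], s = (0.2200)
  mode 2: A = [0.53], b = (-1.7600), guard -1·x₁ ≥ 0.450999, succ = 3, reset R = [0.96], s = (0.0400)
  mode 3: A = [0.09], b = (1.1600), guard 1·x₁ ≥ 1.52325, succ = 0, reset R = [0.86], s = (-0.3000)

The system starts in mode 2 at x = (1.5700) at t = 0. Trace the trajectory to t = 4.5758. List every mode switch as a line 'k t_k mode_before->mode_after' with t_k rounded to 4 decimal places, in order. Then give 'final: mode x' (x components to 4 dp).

1 1.4481 2->3
2 3.0333 3->0
3 3.8730 0->3
final: 3 0.0311

Mode 2: guard c·x = 0.4510 hit at Δt = 1.4481 (t = 1.4481), x⁻ = (-0.4510) → reset → x⁺ = (-0.3930), jump to mode 3
Mode 3: guard c·x = 1.5232 hit at Δt = 1.5852 (t = 3.0333), x⁻ = (1.5232) → reset → x⁺ = (1.0100), jump to mode 0
Mode 0: guard c·x = 0.3380 hit at Δt = 0.8397 (t = 3.8730), x⁻ = (-0.3380) → reset → x⁺ = (-0.7608), jump to mode 3
Mode 3: flow for 0.7028 to horizon, guard not reached → x = (0.0311)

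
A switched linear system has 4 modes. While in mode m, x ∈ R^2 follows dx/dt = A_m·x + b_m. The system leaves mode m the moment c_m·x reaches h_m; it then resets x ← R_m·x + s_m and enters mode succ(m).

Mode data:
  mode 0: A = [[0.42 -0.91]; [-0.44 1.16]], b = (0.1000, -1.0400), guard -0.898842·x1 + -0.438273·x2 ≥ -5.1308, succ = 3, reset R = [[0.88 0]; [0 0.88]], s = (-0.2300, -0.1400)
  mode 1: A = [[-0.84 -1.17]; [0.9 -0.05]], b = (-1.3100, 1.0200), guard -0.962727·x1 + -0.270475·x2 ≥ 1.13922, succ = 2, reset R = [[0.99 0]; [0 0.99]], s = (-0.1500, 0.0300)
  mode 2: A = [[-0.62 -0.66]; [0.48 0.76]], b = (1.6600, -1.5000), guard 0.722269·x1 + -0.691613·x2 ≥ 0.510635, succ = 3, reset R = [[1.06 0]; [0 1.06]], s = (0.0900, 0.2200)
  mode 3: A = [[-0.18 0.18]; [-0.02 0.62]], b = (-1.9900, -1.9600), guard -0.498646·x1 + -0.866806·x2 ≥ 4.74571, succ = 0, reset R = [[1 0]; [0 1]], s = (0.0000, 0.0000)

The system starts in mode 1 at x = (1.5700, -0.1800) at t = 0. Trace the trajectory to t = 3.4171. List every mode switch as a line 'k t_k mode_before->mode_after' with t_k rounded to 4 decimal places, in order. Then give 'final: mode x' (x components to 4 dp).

Mode 1: guard c·x = 1.1392 hit at Δt = 1.4207 (t = 1.4207), x⁻ = (-1.4875, 1.0827) → reset → x⁺ = (-1.6226, 1.1019), jump to mode 2
Mode 2: guard c·x = 0.5106 hit at Δt = 1.0074 (t = 2.4281), x⁻ = (0.2486, -0.4787) → reset → x⁺ = (0.3535, -0.2874), jump to mode 3
Mode 3: flow for 0.9890 to horizon, guard not reached → x = (-1.7741, -3.1899)

1 1.4207 1->2
2 2.4281 2->3
final: 3 -1.7741 -3.1899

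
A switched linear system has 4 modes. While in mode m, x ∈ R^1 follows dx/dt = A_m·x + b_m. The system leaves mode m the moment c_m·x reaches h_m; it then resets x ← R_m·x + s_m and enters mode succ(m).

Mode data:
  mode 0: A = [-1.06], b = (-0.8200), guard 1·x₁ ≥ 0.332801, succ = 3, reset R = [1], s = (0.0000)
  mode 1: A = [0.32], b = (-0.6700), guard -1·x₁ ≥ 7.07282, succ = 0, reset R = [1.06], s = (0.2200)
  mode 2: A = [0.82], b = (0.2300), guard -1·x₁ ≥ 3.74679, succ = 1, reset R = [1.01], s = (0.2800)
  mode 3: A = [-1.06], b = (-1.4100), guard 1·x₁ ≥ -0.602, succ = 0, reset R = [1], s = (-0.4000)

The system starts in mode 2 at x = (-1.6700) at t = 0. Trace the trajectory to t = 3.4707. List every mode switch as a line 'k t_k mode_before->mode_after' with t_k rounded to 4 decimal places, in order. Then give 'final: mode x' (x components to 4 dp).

1 1.1148 2->1
2 2.6559 1->0
final: 0 -3.5155

Mode 2: guard c·x = 3.7468 hit at Δt = 1.1148 (t = 1.1148), x⁻ = (-3.7468) → reset → x⁺ = (-3.5043), jump to mode 1
Mode 1: guard c·x = 7.0728 hit at Δt = 1.5411 (t = 2.6559), x⁻ = (-7.0728) → reset → x⁺ = (-7.2772), jump to mode 0
Mode 0: flow for 0.8148 to horizon, guard not reached → x = (-3.5155)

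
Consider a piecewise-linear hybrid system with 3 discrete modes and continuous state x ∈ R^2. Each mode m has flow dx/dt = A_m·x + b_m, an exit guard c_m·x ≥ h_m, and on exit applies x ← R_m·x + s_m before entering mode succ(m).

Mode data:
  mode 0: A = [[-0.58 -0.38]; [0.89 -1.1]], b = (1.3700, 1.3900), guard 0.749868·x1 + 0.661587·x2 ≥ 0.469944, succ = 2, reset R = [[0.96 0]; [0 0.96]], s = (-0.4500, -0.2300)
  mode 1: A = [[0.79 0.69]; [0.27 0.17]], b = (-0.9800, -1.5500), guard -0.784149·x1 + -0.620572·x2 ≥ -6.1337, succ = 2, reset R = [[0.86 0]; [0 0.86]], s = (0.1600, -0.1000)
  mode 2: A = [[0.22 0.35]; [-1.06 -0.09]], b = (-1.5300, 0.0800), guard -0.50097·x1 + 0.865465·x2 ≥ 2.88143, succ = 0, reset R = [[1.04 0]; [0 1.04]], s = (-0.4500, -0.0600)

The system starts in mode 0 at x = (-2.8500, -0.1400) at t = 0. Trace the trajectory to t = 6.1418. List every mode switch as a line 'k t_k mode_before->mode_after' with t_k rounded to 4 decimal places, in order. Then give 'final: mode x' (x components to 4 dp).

Mode 0: guard c·x = 0.4699 hit at Δt = 1.4953 (t = 1.4953), x⁻ = (0.1595, 0.5295) → reset → x⁺ = (-0.2968, 0.2783), jump to mode 2
Mode 2: guard c·x = 2.8814 hit at Δt = 1.3038 (t = 2.7991), x⁻ = (-2.2243, 2.0418) → reset → x⁺ = (-2.7633, 2.0635), jump to mode 0
Mode 0: guard c·x = 0.4699 hit at Δt = 1.5413 (t = 4.3404), x⁻ = (-0.0838, 0.8053) → reset → x⁺ = (-0.5304, 0.5431), jump to mode 2
Mode 2: guard c·x = 2.8814 hit at Δt = 1.1209 (t = 5.4613), x⁻ = (-2.1130, 2.1062) → reset → x⁺ = (-2.6476, 2.1305), jump to mode 0
Mode 0: flow for 0.6805 to horizon, guard not reached → x = (-1.2956, 0.8766)

1 1.4953 0->2
2 2.7991 2->0
3 4.3404 0->2
4 5.4613 2->0
final: 0 -1.2956 0.8766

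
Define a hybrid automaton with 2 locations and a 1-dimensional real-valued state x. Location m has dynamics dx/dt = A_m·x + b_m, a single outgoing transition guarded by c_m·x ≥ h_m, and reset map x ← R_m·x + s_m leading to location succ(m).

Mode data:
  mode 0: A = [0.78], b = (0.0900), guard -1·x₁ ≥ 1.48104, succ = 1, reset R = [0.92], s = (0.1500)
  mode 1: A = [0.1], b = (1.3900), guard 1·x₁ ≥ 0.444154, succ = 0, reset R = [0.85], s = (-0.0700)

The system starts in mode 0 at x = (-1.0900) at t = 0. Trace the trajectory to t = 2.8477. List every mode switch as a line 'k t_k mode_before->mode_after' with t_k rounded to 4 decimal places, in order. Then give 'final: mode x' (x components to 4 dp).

1 0.4325 0->1
2 1.6598 1->0
final: 0 0.9528

Mode 0: guard c·x = 1.4810 hit at Δt = 0.4325 (t = 0.4325), x⁻ = (-1.4810) → reset → x⁺ = (-1.2126), jump to mode 1
Mode 1: guard c·x = 0.4442 hit at Δt = 1.2273 (t = 1.6598), x⁻ = (0.4442) → reset → x⁺ = (0.3075), jump to mode 0
Mode 0: flow for 1.1879 to horizon, guard not reached → x = (0.9528)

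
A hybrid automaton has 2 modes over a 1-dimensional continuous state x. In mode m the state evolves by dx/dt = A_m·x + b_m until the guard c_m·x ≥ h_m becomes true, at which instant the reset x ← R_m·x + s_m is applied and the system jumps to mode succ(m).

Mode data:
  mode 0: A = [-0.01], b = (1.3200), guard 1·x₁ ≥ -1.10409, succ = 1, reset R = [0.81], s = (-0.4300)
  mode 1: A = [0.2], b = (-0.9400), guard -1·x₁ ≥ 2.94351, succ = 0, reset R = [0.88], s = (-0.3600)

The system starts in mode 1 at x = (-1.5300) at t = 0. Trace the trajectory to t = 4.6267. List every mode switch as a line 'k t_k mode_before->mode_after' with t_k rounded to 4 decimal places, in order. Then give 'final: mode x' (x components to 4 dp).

1 1.0224 1->0
2 2.3999 0->1
3 3.5902 1->0
final: 0 -1.5587

Mode 1: guard c·x = 2.9435 hit at Δt = 1.0224 (t = 1.0224), x⁻ = (-2.9435) → reset → x⁺ = (-2.9503), jump to mode 0
Mode 0: guard c·x = -1.1041 hit at Δt = 1.3775 (t = 2.3999), x⁻ = (-1.1041) → reset → x⁺ = (-1.3243), jump to mode 1
Mode 1: guard c·x = 2.9435 hit at Δt = 1.1903 (t = 3.5902), x⁻ = (-2.9435) → reset → x⁺ = (-2.9503), jump to mode 0
Mode 0: flow for 1.0365 to horizon, guard not reached → x = (-1.5587)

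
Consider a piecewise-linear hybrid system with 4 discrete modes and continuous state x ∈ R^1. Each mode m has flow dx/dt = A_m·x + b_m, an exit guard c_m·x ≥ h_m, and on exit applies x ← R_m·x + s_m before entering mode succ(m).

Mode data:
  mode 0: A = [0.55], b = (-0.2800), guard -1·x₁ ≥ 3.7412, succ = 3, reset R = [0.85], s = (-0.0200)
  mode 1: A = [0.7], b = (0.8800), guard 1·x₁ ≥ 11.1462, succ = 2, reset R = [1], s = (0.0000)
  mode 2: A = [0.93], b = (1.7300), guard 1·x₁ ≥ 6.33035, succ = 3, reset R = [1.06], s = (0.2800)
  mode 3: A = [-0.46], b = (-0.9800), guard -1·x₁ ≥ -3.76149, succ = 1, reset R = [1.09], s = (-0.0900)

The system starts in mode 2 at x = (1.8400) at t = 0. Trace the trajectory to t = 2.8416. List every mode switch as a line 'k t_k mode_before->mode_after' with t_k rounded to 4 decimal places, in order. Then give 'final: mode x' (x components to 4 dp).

1 0.8544 2->3
2 1.8043 3->1
final: 1 9.6302

Mode 2: guard c·x = 6.3304 hit at Δt = 0.8544 (t = 0.8544), x⁻ = (6.3304) → reset → x⁺ = (6.9902), jump to mode 3
Mode 3: guard c·x = -3.7615 hit at Δt = 0.9499 (t = 1.8043), x⁻ = (3.7615) → reset → x⁺ = (4.0100), jump to mode 1
Mode 1: flow for 1.0373 to horizon, guard not reached → x = (9.6302)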